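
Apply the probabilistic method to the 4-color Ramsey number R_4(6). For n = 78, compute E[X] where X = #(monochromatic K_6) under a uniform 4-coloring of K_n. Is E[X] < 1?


E[X] = C(78, 6) · 4^{1 − 15} = 256851595 · 4^{−14} = 256851595/268435456.
As a reduced fraction: E[X] = 256851595/268435456 ≈ 0.957.
Is E[X] < 1? YES.
Since E[X] < 1, there exists a 4-coloring of K_{78} with no monochromatic K_6; hence R_4(6) > 78.

E[X] = 256851595/268435456 ≈ 0.957; E[X] < 1, so R_4(6) > 78.


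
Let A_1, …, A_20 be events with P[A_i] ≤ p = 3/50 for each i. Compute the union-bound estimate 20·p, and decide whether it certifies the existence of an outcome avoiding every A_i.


Union bound: P[∪_{i=1}^{20} A_i] ≤ Σ_i P[A_i] ≤ 20·p = 20·(3/50) = 6/5.
Numerically: 6/5 ≈ 1.200000.
Is 6/5 < 1? NO.
Since the bound 6/5 is ≥ 1, the union bound is uninformative here; it does NOT by itself certify existence.

20·p = 6/5 ≈ 1.200000; existence NOT certified by the union bound.


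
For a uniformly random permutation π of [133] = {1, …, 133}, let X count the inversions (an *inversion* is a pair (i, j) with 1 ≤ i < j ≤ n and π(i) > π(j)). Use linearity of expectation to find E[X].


Write X = Σ X_I over the C(133, 2) = 8778 pairs i < j, with X_I the indicator of one inversion.
There are 8778 indicators.
For each fixed pair i < j, the values π(i) and π(j) are two distinct elements of {1, …, 133} in uniformly random order; by symmetry P[π(i) > π(j)] = 1/2.
By linearity: E[X] = 8778 · (1/2) = C(133, 2) · (1/2) = 8778/2 = 4389 ≈ 4389.000.

E[X] = 4389 = 4389.000.


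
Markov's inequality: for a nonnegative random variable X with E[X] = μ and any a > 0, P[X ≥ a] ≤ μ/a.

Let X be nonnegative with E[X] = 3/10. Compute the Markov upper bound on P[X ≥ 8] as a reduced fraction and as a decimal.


μ = E[X] = 3/10, a = 8.
Markov: P[X ≥ 8] ≤ μ/a = (3/10)/8 = 3/80.
Numerically: ≈ 0.037500.
(Since a = 8 > μ = 0.300000, the bound 3/80 is < 1 and informative.)

P[X ≥ 8] ≤ 3/80 ≈ 0.037500.


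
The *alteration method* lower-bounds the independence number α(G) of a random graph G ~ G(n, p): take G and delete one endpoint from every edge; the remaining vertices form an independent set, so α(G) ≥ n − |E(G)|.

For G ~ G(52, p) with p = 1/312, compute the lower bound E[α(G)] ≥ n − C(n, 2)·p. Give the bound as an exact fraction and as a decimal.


E[|E(G)|] = C(52, 2)·p = 1326 · (1/312) = 17/4.
E[α(G)] ≥ n − E[|E(G)|] = 52 − 17/4 = 191/4.
Numerically: ≈ 47.750.
(This is only a lower bound; the true E[α(G)] may be larger.)

E[α(G)] ≥ 191/4 ≈ 47.750.


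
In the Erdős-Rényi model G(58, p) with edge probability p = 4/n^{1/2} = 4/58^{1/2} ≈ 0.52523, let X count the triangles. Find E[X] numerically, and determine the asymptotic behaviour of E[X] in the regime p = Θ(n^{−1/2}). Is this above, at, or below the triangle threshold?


Number of potential triangles: C(58, 3) = 30856.
Each occurs with probability p³ ≈ (0.52523)³ ≈ 1.4488986e-01.
By linearity: E[X] = C(58, 3)·p³ ≈ 30856 · 1.4488986e-01 ≈ 4470.72143.
Since α = 1/2 < 1, p = c/n^{1/2} ≫ 1/n is above the triangle threshold p ~ 1/n. Asymptotically E[X] ~ (c³/6)·n^{3(1−α)} = (4³/6)·n^{1.5} → ∞; triangles are abundant w.h.p.

E[X] ≈ 4470.72143; in regime p = Θ(1/n^{1/2}) E[X] diverges (above the triangle threshold p ~ 1/n).


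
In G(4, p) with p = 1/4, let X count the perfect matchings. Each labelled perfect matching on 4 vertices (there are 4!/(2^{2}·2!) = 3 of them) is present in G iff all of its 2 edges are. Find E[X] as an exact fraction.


K_4 has 4!/(2^{2}·2!) = 3 labelled perfect matchings.
For each such perfect matching H, let X_H = 1 if all 2 edges of H are present in G. Then P[X_H = 1] = p^{2} = (1/4)^{2} = 1/16.
Summing the indicators: E[X] = Σ_H E[X_H] = 3 · p^{2} = 3 · 1/16 = 3/16.
Numerically: E[X] ≈ 0.1875.

E[X] = 3 · (1/4)^{2} = 3/16 ≈ 0.1875.


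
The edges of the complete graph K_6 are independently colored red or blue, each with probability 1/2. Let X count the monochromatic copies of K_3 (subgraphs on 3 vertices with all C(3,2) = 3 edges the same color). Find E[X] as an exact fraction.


Let X = Σ_S X_S over the C(6, 3) = 20 subsets S of size 3, where X_S = 1 if the K_3 on S is monochromatic.
For a fixed S, the K_3 on S has C(3, 2) = 3 edges. P[all 3 edges red] = (1/2)^3, and likewise for blue, so P[monochromatic] = 2·(1/2)^3 = 2^{1 − 3} = 1/4.
Summing: E[X] = C(6, 3) · 2^{1 − 3} = 20 · 1/4 = 5.
Numerically: E[X] ≈ 5.0000.

E[X] = C(6,3)·2^(1−C(3,2)) = 5 ≈ 5.0000.


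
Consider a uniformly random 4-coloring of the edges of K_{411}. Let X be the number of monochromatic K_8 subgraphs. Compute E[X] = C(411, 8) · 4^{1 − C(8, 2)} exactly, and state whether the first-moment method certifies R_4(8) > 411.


E[X] = C(411, 8) · 4^{1 − 28} = 18855821462126715 · 4^{−27} = 18855821462126715/18014398509481984.
As a reduced fraction: E[X] = 18855821462126715/18014398509481984 ≈ 1.0467.
Is E[X] < 1? NO.
Since E[X] ≥ 1, the first-moment bound is inconclusive at n = 411; it does NOT by itself certify R_4(8) > 411.

E[X] = 18855821462126715/18014398509481984 ≈ 1.0467; E[X] ≥ 1; first-moment method inconclusive here.


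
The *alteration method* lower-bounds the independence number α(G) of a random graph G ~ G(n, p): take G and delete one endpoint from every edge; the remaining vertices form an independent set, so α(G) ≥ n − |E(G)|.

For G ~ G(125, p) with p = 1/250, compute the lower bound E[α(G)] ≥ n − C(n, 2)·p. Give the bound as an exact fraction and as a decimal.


E[|E(G)|] = C(125, 2)·p = 7750 · (1/250) = 31.
E[α(G)] ≥ n − E[|E(G)|] = 125 − 31 = 94.
Numerically: ≈ 94.000.
(This is only a lower bound; the true E[α(G)] may be larger.)

E[α(G)] ≥ 94 ≈ 94.000.


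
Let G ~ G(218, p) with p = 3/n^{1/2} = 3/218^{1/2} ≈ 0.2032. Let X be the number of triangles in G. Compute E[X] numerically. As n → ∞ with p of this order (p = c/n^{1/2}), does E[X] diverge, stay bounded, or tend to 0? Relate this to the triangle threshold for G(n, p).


Number of potential triangles: C(218, 3) = 1703016.
Each occurs with probability p³ ≈ (0.2032)³ ≈ 8.388398e-03.
By linearity: E[X] = C(218, 3)·p³ ≈ 1703016 · 8.388398e-03 ≈ 14285.5759.
Since α = 1/2 < 1, p = c/n^{1/2} ≫ 1/n is above the triangle threshold p ~ 1/n. Asymptotically E[X] ~ (c³/6)·n^{3(1−α)} = (3³/6)·n^{1.5} → ∞; triangles are abundant w.h.p.

E[X] ≈ 14285.5759; in regime p = Θ(1/n^{1/2}) E[X] diverges (above the triangle threshold p ~ 1/n).


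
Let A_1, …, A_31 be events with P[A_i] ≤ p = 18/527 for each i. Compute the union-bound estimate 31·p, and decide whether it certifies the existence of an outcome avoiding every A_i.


Union bound: P[∪_{i=1}^{31} A_i] ≤ Σ_i P[A_i] ≤ 31·p = 31·(18/527) = 18/17.
Numerically: 18/17 ≈ 1.0588.
Is 18/17 < 1? NO.
Since the bound 18/17 is ≥ 1, the union bound is uninformative here; it does NOT by itself certify existence.

31·p = 18/17 ≈ 1.0588; existence NOT certified by the union bound.


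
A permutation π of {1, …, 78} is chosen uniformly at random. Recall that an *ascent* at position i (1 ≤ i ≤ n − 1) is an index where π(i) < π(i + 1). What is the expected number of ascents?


Write X = Σ X_I over i = 1, …, 77, with X_I the indicator of one ascent.
There are 77 indicators.
For each fixed i, the pair (π(i), π(i+1)) is a uniformly random ordered pair of distinct values from {1, …, 78}; by symmetry P[π(i) < π(i+1)] = 1/2.
By linearity: E[X] = 77 · (1/2) = (78 − 1) · (1/2) = 77/2 ≈ 38.500.

E[X] = 77/2 = 38.500.


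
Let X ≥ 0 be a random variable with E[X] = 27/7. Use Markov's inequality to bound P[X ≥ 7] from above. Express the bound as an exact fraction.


μ = E[X] = 27/7, a = 7.
Markov: P[X ≥ 7] ≤ μ/a = (27/7)/7 = 27/49.
Numerically: ≈ 0.551020.
(Since a = 7 > μ = 3.857143, the bound 27/49 is < 1 and informative.)

P[X ≥ 7] ≤ 27/49 ≈ 0.551020.


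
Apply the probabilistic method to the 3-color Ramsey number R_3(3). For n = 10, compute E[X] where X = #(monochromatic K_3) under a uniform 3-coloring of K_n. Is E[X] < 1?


E[X] = C(10, 3) · 3^{1 − 3} = 120 · 3^{−2} = 120/9.
As a reduced fraction: E[X] = 40/3 ≈ 13.333.
Is E[X] < 1? NO.
Since E[X] ≥ 1, the first-moment bound is inconclusive at n = 10; it does NOT by itself certify R_3(3) > 10.

E[X] = 40/3 ≈ 13.333; E[X] ≥ 1; first-moment method inconclusive here.


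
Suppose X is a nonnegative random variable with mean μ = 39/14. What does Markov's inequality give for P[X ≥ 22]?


μ = E[X] = 39/14, a = 22.
Markov: P[X ≥ 22] ≤ μ/a = (39/14)/22 = 39/308.
Numerically: ≈ 0.1266.
(Since a = 22 > μ = 2.7857, the bound 39/308 is < 1 and informative.)

P[X ≥ 22] ≤ 39/308 ≈ 0.1266.


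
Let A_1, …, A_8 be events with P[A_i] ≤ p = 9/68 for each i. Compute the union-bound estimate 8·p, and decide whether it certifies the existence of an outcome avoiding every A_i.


Union bound: P[∪_{i=1}^{8} A_i] ≤ Σ_i P[A_i] ≤ 8·p = 8·(9/68) = 18/17.
Numerically: 18/17 ≈ 1.059.
Is 18/17 < 1? NO.
Since the bound 18/17 is ≥ 1, the union bound is uninformative here; it does NOT by itself certify existence.

8·p = 18/17 ≈ 1.059; existence NOT certified by the union bound.


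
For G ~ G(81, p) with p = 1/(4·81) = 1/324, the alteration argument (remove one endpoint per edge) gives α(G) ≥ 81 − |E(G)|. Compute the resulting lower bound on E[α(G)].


E[|E(G)|] = C(81, 2)·p = 3240 · (1/324) = 10.
E[α(G)] ≥ n − E[|E(G)|] = 81 − 10 = 71.
Numerically: ≈ 71.000000.
(This is only a lower bound; the true E[α(G)] may be larger.)

E[α(G)] ≥ 71 ≈ 71.000000.


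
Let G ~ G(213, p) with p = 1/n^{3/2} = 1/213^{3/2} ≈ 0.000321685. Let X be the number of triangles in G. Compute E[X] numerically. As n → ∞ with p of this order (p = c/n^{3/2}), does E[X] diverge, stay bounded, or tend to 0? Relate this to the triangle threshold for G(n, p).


Number of potential triangles: C(213, 3) = 1587986.
Each occurs with probability p³ ≈ (0.000321685)³ ≈ 3.32883129e-11.
By linearity: E[X] = C(213, 3)·p³ ≈ 1587986 · 3.32883129e-11 ≈ 0.000053.
Since α = 3/2 > 1, p = c/n^{3/2} = o(1/n) is below the triangle threshold p ~ 1/n. Asymptotically E[X] ~ (c³/6)·n^{3(1−α)} = (1³/6)·n^{-1.5} → 0, so by Markov's inequality G has no triangles w.h.p.

E[X] ≈ 0.000053; in regime p = Θ(1/n^{3/2}) E[X] tends to 0 (below the triangle threshold p ~ 1/n).


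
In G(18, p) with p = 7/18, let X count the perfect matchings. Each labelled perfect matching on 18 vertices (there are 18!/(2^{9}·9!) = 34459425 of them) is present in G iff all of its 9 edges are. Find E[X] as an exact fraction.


K_18 has 18!/(2^{9}·9!) = 34459425 labelled perfect matchings.
For each such perfect matching H, let X_H = 1 if all 9 edges of H are present in G. Then P[X_H = 1] = p^{9} = (7/18)^{9} = 40353607/198359290368.
Summing the indicators: E[X] = Σ_H E[X_H] = 34459425 · p^{9} = 34459425 · 40353607/198359290368 = 17167433257975/2448880128.
Numerically: E[X] ≈ 7.01e+03.

E[X] = 34459425 · (7/18)^{9} = 17167433257975/2448880128 ≈ 7.01e+03.


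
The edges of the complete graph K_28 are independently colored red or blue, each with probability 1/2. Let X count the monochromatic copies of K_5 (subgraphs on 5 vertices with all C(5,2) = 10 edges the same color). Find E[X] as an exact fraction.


Let X = Σ_S X_S over the C(28, 5) = 98280 subsets S of size 5, where X_S = 1 if the K_5 on S is monochromatic.
For a fixed S, the K_5 on S has C(5, 2) = 10 edges. P[all 10 edges red] = (1/2)^10, and likewise for blue, so P[monochromatic] = 2·(1/2)^10 = 2^{1 − 10} = 1/512.
Summing: E[X] = C(28, 5) · 2^{1 − 10} = 98280 · 1/512 = 12285/64.
Numerically: E[X] ≈ 191.953.

E[X] = C(28,5)·2^(1−C(5,2)) = 12285/64 ≈ 191.953.


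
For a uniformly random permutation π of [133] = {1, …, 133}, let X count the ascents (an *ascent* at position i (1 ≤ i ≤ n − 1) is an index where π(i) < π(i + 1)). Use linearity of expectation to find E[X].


Write X = Σ X_I over i = 1, …, 132, with X_I the indicator of one ascent.
There are 132 indicators.
For each fixed i, the pair (π(i), π(i+1)) is a uniformly random ordered pair of distinct values from {1, …, 133}; by symmetry P[π(i) < π(i+1)] = 1/2.
By linearity: E[X] = 132 · (1/2) = (133 − 1) · (1/2) = 66 ≈ 66.000.

E[X] = 66 = 66.000.


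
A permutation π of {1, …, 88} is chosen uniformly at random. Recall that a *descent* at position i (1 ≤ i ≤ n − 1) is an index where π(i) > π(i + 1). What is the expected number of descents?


Write X = Σ X_I over i = 1, …, 87, with X_I the indicator of one descent.
There are 87 indicators.
For each fixed i, the pair (π(i), π(i+1)) is a uniformly random ordered pair of distinct values from {1, …, 88}; by symmetry P[π(i) > π(i+1)] = 1/2.
By linearity: E[X] = 87 · (1/2) = (88 − 1) · (1/2) = 87/2 ≈ 43.5000.

E[X] = 87/2 = 43.5000.


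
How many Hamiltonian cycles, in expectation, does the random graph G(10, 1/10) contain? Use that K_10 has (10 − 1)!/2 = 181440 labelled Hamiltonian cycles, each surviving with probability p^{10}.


K_10 has (10 − 1)!/2 = 181440 labelled Hamiltonian cycles.
For each such Hamiltonian cycle H, let X_H = 1 if all 10 edges of H are present in G. Then P[X_H = 1] = p^{10} = (1/10)^{10} = 1/10000000000.
By linearity: E[X] = Σ_H E[X_H] = 181440 · p^{10} = 181440 · 1/10000000000 = 567/31250000.
Numerically: E[X] ≈ 1.8144e-05.

E[X] = 181440 · (1/10)^{10} = 567/31250000 ≈ 1.8144e-05.


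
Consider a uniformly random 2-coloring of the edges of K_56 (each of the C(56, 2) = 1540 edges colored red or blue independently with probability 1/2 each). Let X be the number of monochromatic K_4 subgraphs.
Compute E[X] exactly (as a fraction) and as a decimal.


Let X = Σ_S X_S over the C(56, 4) = 367290 subsets S of size 4, where X_S = 1 if the K_4 on S is monochromatic.
For a fixed S, the K_4 on S has C(4, 2) = 6 edges. P[all 6 edges red] = (1/2)^6, and likewise for blue, so P[monochromatic] = 2·(1/2)^6 = 2^{1 − 6} = 1/32.
Summing: E[X] = C(56, 4) · 2^{1 − 6} = 367290 · 1/32 = 183645/16.
Numerically: E[X] ≈ 11477.812.

E[X] = C(56,4)·2^(1−C(4,2)) = 183645/16 ≈ 11477.812.


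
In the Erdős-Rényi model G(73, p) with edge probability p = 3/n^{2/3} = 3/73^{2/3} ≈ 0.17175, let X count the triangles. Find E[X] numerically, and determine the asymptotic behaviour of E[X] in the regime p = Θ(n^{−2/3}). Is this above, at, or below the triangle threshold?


Number of potential triangles: C(73, 3) = 62196.
Each occurs with probability p³ ≈ (0.17175)³ ≈ 5.0666166e-03.
By linearity: E[X] = C(73, 3)·p³ ≈ 62196 · 5.0666166e-03 ≈ 315.12329.
Since α = 2/3 < 1, p = c/n^{2/3} ≫ 1/n is above the triangle threshold p ~ 1/n. Asymptotically E[X] ~ (c³/6)·n^{3(1−α)} = (3³/6)·n^{1} → ∞; triangles are abundant w.h.p.

E[X] ≈ 315.12329; in regime p = Θ(1/n^{2/3}) E[X] diverges (above the triangle threshold p ~ 1/n).


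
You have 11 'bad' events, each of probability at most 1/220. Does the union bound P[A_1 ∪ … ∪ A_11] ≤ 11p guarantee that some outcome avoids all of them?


Union bound: P[∪_{i=1}^{11} A_i] ≤ Σ_i P[A_i] ≤ 11·p = 11·(1/220) = 1/20.
Numerically: 1/20 ≈ 0.050000.
Is 1/20 < 1? YES.
Since P[∪ A_i] ≤ 1/20 < 1, the complement has P[∩ A_i^c] ≥ 1 − 1/20 = 19/20 > 0, so some outcome avoids every A_i.

11·p = 1/20 ≈ 0.050000; existence CERTIFIED by the union bound.


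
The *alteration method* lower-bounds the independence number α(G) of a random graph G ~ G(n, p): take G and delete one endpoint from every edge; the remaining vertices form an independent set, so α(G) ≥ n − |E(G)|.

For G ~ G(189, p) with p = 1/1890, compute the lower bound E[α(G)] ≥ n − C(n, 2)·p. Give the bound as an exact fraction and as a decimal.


E[|E(G)|] = C(189, 2)·p = 17766 · (1/1890) = 47/5.
E[α(G)] ≥ n − E[|E(G)|] = 189 − 47/5 = 898/5.
Numerically: ≈ 179.60000.
(This is only a lower bound; the true E[α(G)] may be larger.)

E[α(G)] ≥ 898/5 ≈ 179.60000.


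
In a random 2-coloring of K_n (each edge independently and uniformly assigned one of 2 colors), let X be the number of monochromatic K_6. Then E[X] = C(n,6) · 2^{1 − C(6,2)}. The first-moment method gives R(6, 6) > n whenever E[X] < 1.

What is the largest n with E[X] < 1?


We need C(n, 6) · 2^{1 − 15} < 1, i.e. C(n, 6) < 2^{15 − 1} = 16384.
Check values of n near the boundary:
  n = 12: C(12, 6) = 924; 924 < 16384? YES
  n = 13: C(13, 6) = 1716; 1716 < 16384? YES
  n = 14: C(14, 6) = 3003; 3003 < 16384? YES
  n = 15: C(15, 6) = 5005; 5005 < 16384? YES
  n = 16: C(16, 6) = 8008; 8008 < 16384? YES
  n = 17: C(17, 6) = 12376; 12376 < 16384? YES
  n = 18: C(18, 6) = 18564; 18564 < 16384? NO
  n = 19: C(19, 6) = 27132; 27132 < 16384? NO
The largest n with C(n, 6) < 16384 is n = 17 (where E[X] = 1547/2048 ≈ 0.7554). Hence R(6, 6) > 17, i.e. R(6, 6) ≥ 18.

Largest n = 17; hence R(6, 6) > 17.


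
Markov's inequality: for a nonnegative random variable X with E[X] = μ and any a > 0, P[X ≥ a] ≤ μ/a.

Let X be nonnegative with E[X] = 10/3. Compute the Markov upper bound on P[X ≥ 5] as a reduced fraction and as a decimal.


μ = E[X] = 10/3, a = 5.
Markov: P[X ≥ 5] ≤ μ/a = (10/3)/5 = 2/3.
Numerically: ≈ 0.6667.
(Since a = 5 > μ = 3.3333, the bound 2/3 is < 1 and informative.)

P[X ≥ 5] ≤ 2/3 ≈ 0.6667.


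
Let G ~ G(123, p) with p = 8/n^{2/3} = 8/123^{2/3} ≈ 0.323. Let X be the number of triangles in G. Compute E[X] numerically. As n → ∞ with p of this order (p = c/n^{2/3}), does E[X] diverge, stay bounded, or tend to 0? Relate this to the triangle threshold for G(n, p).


Number of potential triangles: C(123, 3) = 302621.
Each occurs with probability p³ ≈ (0.323)³ ≈ 3.38423e-02.
By linearity: E[X] = C(123, 3)·p³ ≈ 302621 · 3.38423e-02 ≈ 10241.388.
Since α = 2/3 < 1, p = c/n^{2/3} ≫ 1/n is above the triangle threshold p ~ 1/n. Asymptotically E[X] ~ (c³/6)·n^{3(1−α)} = (8³/6)·n^{1} → ∞; triangles are abundant w.h.p.

E[X] ≈ 10241.388; in regime p = Θ(1/n^{2/3}) E[X] diverges (above the triangle threshold p ~ 1/n).


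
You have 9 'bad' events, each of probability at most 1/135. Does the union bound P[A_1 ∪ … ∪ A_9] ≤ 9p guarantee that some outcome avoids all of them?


Union bound: P[∪_{i=1}^{9} A_i] ≤ Σ_i P[A_i] ≤ 9·p = 9·(1/135) = 1/15.
Numerically: 1/15 ≈ 0.066667.
Is 1/15 < 1? YES.
Since P[∪ A_i] ≤ 1/15 < 1, the complement has P[∩ A_i^c] ≥ 1 − 1/15 = 14/15 > 0, so some outcome avoids every A_i.

9·p = 1/15 ≈ 0.066667; existence CERTIFIED by the union bound.


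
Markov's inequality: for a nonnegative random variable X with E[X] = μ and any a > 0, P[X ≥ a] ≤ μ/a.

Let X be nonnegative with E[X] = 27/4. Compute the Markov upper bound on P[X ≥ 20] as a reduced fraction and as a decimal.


μ = E[X] = 27/4, a = 20.
Markov: P[X ≥ 20] ≤ μ/a = (27/4)/20 = 27/80.
Numerically: ≈ 0.337500.
(Since a = 20 > μ = 6.750000, the bound 27/80 is < 1 and informative.)

P[X ≥ 20] ≤ 27/80 ≈ 0.337500.


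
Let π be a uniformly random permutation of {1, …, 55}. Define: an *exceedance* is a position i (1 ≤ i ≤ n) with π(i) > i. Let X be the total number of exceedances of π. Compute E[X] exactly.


Write X = Σ_{i=1}^{55} X_i, where X_i = 1_{π(i) > i}.
For each fixed i, π(i) is uniform over {1, …, 55} (marginal of a uniform permutation), so P[π(i) > i] = (n − i)/n. Summing: Σ_{i=1}^{55} (n − i)/n = (0 + 1 + … + 54)/55 = 55(55 − 1)/(2·55) = (55 − 1)/2.
Hence E[X] = Σ_{i=1}^{55} (55 − i)/55 = 27 ≈ 27.000000.

E[X] = 27 = 27.000000.


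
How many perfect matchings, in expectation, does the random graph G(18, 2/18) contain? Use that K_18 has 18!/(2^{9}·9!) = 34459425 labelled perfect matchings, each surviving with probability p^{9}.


K_18 has 18!/(2^{9}·9!) = 34459425 labelled perfect matchings.
For each such perfect matching H, let X_H = 1 if all 9 edges of H are present in G. Then P[X_H = 1] = p^{9} = (1/9)^{9} = 1/387420489.
Summing the indicators: E[X] = Σ_H E[X_H] = 34459425 · p^{9} = 34459425 · 1/387420489 = 425425/4782969.
Numerically: E[X] ≈ 0.088946.

E[X] = 34459425 · (1/9)^{9} = 425425/4782969 ≈ 0.088946.


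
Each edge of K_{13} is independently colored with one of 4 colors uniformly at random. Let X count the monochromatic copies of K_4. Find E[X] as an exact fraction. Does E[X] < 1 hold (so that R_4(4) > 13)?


E[X] = C(13, 4) · 4^{1 − 6} = 715 · 4^{−5} = 715/1024.
As a reduced fraction: E[X] = 715/1024 ≈ 0.698242.
Is E[X] < 1? YES.
Since E[X] < 1, there exists a 4-coloring of K_{13} with no monochromatic K_4; hence R_4(4) > 13.

E[X] = 715/1024 ≈ 0.698242; E[X] < 1, so R_4(4) > 13.


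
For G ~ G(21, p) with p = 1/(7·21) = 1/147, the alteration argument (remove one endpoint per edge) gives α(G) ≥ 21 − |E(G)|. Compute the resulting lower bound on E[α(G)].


E[|E(G)|] = C(21, 2)·p = 210 · (1/147) = 10/7.
E[α(G)] ≥ n − E[|E(G)|] = 21 − 10/7 = 137/7.
Numerically: ≈ 19.5714.
(This is only a lower bound; the true E[α(G)] may be larger.)

E[α(G)] ≥ 137/7 ≈ 19.5714.


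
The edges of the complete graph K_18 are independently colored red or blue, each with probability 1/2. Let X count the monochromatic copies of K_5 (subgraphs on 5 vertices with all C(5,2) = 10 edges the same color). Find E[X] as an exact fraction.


Let X = Σ_S X_S over the C(18, 5) = 8568 subsets S of size 5, where X_S = 1 if the K_5 on S is monochromatic.
For a fixed S, the K_5 on S has C(5, 2) = 10 edges. P[all 10 edges red] = (1/2)^10, and likewise for blue, so P[monochromatic] = 2·(1/2)^10 = 2^{1 − 10} = 1/512.
By linearity of expectation: E[X] = C(18, 5) · 2^{1 − 10} = 8568 · 1/512 = 1071/64.
Numerically: E[X] ≈ 16.734.

E[X] = C(18,5)·2^(1−C(5,2)) = 1071/64 ≈ 16.734.


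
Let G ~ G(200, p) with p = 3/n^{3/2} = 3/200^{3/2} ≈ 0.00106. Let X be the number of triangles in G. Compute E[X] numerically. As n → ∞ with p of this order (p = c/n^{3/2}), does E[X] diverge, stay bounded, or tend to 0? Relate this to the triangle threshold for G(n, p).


Number of potential triangles: C(200, 3) = 1313400.
Each occurs with probability p³ ≈ (0.00106)³ ≈ 1.19324e-09.
By linearity: E[X] = C(200, 3)·p³ ≈ 1313400 · 1.19324e-09 ≈ 0.002.
Since α = 3/2 > 1, p = c/n^{3/2} = o(1/n) is below the triangle threshold p ~ 1/n. Asymptotically E[X] ~ (c³/6)·n^{3(1−α)} = (3³/6)·n^{-1.5} → 0, so by Markov's inequality G has no triangles w.h.p.

E[X] ≈ 0.002; in regime p = Θ(1/n^{3/2}) E[X] tends to 0 (below the triangle threshold p ~ 1/n).


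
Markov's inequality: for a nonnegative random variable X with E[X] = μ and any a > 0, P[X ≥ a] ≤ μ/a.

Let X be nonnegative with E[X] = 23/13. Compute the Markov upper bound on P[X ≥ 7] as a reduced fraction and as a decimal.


μ = E[X] = 23/13, a = 7.
Markov: P[X ≥ 7] ≤ μ/a = (23/13)/7 = 23/91.
Numerically: ≈ 0.253.
(Since a = 7 > μ = 1.769, the bound 23/91 is < 1 and informative.)

P[X ≥ 7] ≤ 23/91 ≈ 0.253.


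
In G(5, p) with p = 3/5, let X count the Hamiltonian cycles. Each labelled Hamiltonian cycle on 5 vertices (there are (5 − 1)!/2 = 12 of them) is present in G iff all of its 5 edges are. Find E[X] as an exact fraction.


K_5 has (5 − 1)!/2 = 12 labelled Hamiltonian cycles.
For each such Hamiltonian cycle H, let X_H = 1 if all 5 edges of H are present in G. Then P[X_H = 1] = p^{5} = (3/5)^{5} = 243/3125.
By linearity of expectation: E[X] = Σ_H E[X_H] = 12 · p^{5} = 12 · 243/3125 = 2916/3125.
Numerically: E[X] ≈ 0.933.

E[X] = 12 · (3/5)^{5} = 2916/3125 ≈ 0.933.


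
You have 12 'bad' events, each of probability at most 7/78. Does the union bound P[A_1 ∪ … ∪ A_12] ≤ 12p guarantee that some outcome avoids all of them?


Union bound: P[∪_{i=1}^{12} A_i] ≤ Σ_i P[A_i] ≤ 12·p = 12·(7/78) = 14/13.
Numerically: 14/13 ≈ 1.077.
Is 14/13 < 1? NO.
Since the bound 14/13 is ≥ 1, the union bound is uninformative here; it does NOT by itself certify existence.

12·p = 14/13 ≈ 1.077; existence NOT certified by the union bound.


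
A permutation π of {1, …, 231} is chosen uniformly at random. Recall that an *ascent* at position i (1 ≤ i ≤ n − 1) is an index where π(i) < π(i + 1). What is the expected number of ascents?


Write X = Σ X_I over i = 1, …, 230, with X_I the indicator of one ascent.
There are 230 indicators.
For each fixed i, the pair (π(i), π(i+1)) is a uniformly random ordered pair of distinct values from {1, …, 231}; by symmetry P[π(i) < π(i+1)] = 1/2.
By linearity: E[X] = 230 · (1/2) = (231 − 1) · (1/2) = 115 ≈ 115.000000.

E[X] = 115 = 115.000000.


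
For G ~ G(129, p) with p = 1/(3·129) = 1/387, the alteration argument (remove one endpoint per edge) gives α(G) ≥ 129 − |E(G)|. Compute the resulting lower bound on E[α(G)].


E[|E(G)|] = C(129, 2)·p = 8256 · (1/387) = 64/3.
E[α(G)] ≥ n − E[|E(G)|] = 129 − 64/3 = 323/3.
Numerically: ≈ 107.6667.
(This is only a lower bound; the true E[α(G)] may be larger.)

E[α(G)] ≥ 323/3 ≈ 107.6667.


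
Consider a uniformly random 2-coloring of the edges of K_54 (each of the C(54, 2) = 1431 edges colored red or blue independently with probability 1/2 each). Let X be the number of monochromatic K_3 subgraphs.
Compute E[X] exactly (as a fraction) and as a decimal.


Let X = Σ_S X_S over the C(54, 3) = 24804 subsets S of size 3, where X_S = 1 if the K_3 on S is monochromatic.
For a fixed S, the K_3 on S has C(3, 2) = 3 edges. P[all 3 edges red] = (1/2)^3, and likewise for blue, so P[monochromatic] = 2·(1/2)^3 = 2^{1 − 3} = 1/4.
By linearity: E[X] = C(54, 3) · 2^{1 − 3} = 24804 · 1/4 = 6201.
Numerically: E[X] ≈ 6201.0000.

E[X] = C(54,3)·2^(1−C(3,2)) = 6201 ≈ 6201.0000.


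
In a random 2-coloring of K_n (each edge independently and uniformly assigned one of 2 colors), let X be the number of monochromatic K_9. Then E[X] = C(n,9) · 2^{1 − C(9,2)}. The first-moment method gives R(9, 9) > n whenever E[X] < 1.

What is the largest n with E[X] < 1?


We need C(n, 9) · 2^{1 − 36} < 1, i.e. C(n, 9) < 2^{36 − 1} = 34359738368.
Check values of n near the boundary:
  n = 59: C(59, 9) = 12565671261; 12565671261 < 34359738368? YES
  n = 60: C(60, 9) = 14783142660; 14783142660 < 34359738368? YES
  n = 61: C(61, 9) = 17341763505; 17341763505 < 34359738368? YES
  n = 62: C(62, 9) = 20286591270; 20286591270 < 34359738368? YES
  n = 63: C(63, 9) = 23667689815; 23667689815 < 34359738368? YES
  n = 64: C(64, 9) = 27540584512; 27540584512 < 34359738368? YES
  n = 65: C(65, 9) = 31966749880; 31966749880 < 34359738368? YES
  n = 66: C(66, 9) = 37014131440; 37014131440 < 34359738368? NO
The largest n with C(n, 9) < 34359738368 is n = 65 (where E[X] = 3995843735/4294967296 ≈ 0.9304). Hence R(9, 9) > 65, i.e. R(9, 9) ≥ 66.

Largest n = 65; hence R(9, 9) > 65.


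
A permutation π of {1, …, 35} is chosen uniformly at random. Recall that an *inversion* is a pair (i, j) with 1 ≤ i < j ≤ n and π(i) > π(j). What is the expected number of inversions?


Write X = Σ X_I over the C(35, 2) = 595 pairs i < j, with X_I the indicator of one inversion.
There are 595 indicators.
For each fixed pair i < j, the values π(i) and π(j) are two distinct elements of {1, …, 35} in uniformly random order; by symmetry P[π(i) > π(j)] = 1/2.
By linearity: E[X] = 595 · (1/2) = C(35, 2) · (1/2) = 595/2 = 595/2 ≈ 297.500.

E[X] = 595/2 = 297.500.


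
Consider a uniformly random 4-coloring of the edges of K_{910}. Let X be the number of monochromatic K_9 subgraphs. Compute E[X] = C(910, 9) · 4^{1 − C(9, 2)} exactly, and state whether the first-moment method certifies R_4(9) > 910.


E[X] = C(910, 9) · 4^{1 − 36} = 1133378248346922788210 · 4^{−35} = 1133378248346922788210/1180591620717411303424.
As a reduced fraction: E[X] = 566689124173461394105/590295810358705651712 ≈ 0.960.
Is E[X] < 1? YES.
Since E[X] < 1, there exists a 4-coloring of K_{910} with no monochromatic K_9; hence R_4(9) > 910.

E[X] = 566689124173461394105/590295810358705651712 ≈ 0.960; E[X] < 1, so R_4(9) > 910.


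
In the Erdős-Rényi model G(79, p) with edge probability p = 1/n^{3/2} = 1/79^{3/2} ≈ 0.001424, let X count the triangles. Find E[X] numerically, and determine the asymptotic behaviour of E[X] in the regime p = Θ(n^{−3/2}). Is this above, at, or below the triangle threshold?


Number of potential triangles: C(79, 3) = 79079.
Each occurs with probability p³ ≈ (0.001424)³ ≈ 2.888538e-09.
By linearity: E[X] = C(79, 3)·p³ ≈ 79079 · 2.888538e-09 ≈ 0.0002.
Since α = 3/2 > 1, p = c/n^{3/2} = o(1/n) is below the triangle threshold p ~ 1/n. Asymptotically E[X] ~ (c³/6)·n^{3(1−α)} = (1³/6)·n^{-1.5} → 0, so by Markov's inequality G has no triangles w.h.p.

E[X] ≈ 0.0002; in regime p = Θ(1/n^{3/2}) E[X] tends to 0 (below the triangle threshold p ~ 1/n).


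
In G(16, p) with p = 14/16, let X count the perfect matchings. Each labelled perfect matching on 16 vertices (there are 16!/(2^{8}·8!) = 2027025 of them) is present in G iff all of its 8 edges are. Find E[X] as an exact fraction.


K_16 has 16!/(2^{8}·8!) = 2027025 labelled perfect matchings.
For each such perfect matching H, let X_H = 1 if all 8 edges of H are present in G. Then P[X_H = 1] = p^{8} = (7/8)^{8} = 5764801/16777216.
By linearity: E[X] = Σ_H E[X_H] = 2027025 · p^{8} = 2027025 · 5764801/16777216 = 11685395747025/16777216.
Numerically: E[X] ≈ 6.965e+05.

E[X] = 2027025 · (7/8)^{8} = 11685395747025/16777216 ≈ 6.965e+05.


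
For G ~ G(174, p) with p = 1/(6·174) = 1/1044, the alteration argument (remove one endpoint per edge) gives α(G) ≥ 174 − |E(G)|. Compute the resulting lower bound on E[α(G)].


E[|E(G)|] = C(174, 2)·p = 15051 · (1/1044) = 173/12.
E[α(G)] ≥ n − E[|E(G)|] = 174 − 173/12 = 1915/12.
Numerically: ≈ 159.5833.
(This is only a lower bound; the true E[α(G)] may be larger.)

E[α(G)] ≥ 1915/12 ≈ 159.5833.


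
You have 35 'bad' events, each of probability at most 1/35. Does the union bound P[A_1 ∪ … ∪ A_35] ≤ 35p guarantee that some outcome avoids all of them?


Union bound: P[∪_{i=1}^{35} A_i] ≤ Σ_i P[A_i] ≤ 35·p = 35·(1/35) = 1.
Numerically: 1 ≈ 1.000.
Is 1 < 1? NO.
Since the bound 1 is ≥ 1, the union bound is uninformative here; it does NOT by itself certify existence.

35·p = 1 ≈ 1.000; existence NOT certified by the union bound.


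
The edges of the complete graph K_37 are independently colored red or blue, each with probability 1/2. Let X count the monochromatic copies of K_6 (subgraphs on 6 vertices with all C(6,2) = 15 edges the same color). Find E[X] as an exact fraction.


Let X = Σ_S X_S over the C(37, 6) = 2324784 subsets S of size 6, where X_S = 1 if the K_6 on S is monochromatic.
For a fixed S, the K_6 on S has C(6, 2) = 15 edges. P[all 15 edges red] = (1/2)^15, and likewise for blue, so P[monochromatic] = 2·(1/2)^15 = 2^{1 − 15} = 1/16384.
By linearity of expectation: E[X] = C(37, 6) · 2^{1 − 15} = 2324784 · 1/16384 = 145299/1024.
Numerically: E[X] ≈ 141.89355.

E[X] = C(37,6)·2^(1−C(6,2)) = 145299/1024 ≈ 141.89355.


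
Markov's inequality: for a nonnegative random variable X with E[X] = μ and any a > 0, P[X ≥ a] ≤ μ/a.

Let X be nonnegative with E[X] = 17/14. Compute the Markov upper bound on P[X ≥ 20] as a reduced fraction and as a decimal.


μ = E[X] = 17/14, a = 20.
Markov: P[X ≥ 20] ≤ μ/a = (17/14)/20 = 17/280.
Numerically: ≈ 0.061.
(Since a = 20 > μ = 1.214, the bound 17/280 is < 1 and informative.)

P[X ≥ 20] ≤ 17/280 ≈ 0.061.


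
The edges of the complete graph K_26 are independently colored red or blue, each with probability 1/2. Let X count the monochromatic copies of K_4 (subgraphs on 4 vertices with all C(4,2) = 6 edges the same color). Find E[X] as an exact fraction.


Let X = Σ_S X_S over the C(26, 4) = 14950 subsets S of size 4, where X_S = 1 if the K_4 on S is monochromatic.
For a fixed S, the K_4 on S has C(4, 2) = 6 edges. P[all 6 edges red] = (1/2)^6, and likewise for blue, so P[monochromatic] = 2·(1/2)^6 = 2^{1 − 6} = 1/32.
Summing: E[X] = C(26, 4) · 2^{1 − 6} = 14950 · 1/32 = 7475/16.
Numerically: E[X] ≈ 467.187500.

E[X] = C(26,4)·2^(1−C(4,2)) = 7475/16 ≈ 467.187500.


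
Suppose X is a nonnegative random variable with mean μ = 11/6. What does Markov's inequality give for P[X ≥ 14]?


μ = E[X] = 11/6, a = 14.
Markov: P[X ≥ 14] ≤ μ/a = (11/6)/14 = 11/84.
Numerically: ≈ 0.13095.
(Since a = 14 > μ = 1.83333, the bound 11/84 is < 1 and informative.)

P[X ≥ 14] ≤ 11/84 ≈ 0.13095.


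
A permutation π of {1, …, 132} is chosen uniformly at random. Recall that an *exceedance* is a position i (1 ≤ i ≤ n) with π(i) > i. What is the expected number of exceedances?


Write X = Σ_{i=1}^{132} X_i, where X_i = 1_{π(i) > i}.
For each fixed i, π(i) is uniform over {1, …, 132} (marginal of a uniform permutation), so P[π(i) > i] = (n − i)/n. Summing: Σ_{i=1}^{132} (n − i)/n = (0 + 1 + … + 131)/132 = 132(132 − 1)/(2·132) = (132 − 1)/2.
Hence E[X] = Σ_{i=1}^{132} (132 − i)/132 = 131/2 ≈ 65.5000.

E[X] = 131/2 = 65.5000.


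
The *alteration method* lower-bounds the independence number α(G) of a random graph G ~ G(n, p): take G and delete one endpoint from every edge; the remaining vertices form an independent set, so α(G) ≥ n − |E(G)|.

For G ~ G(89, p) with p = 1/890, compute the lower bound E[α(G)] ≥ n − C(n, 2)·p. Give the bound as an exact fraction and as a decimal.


E[|E(G)|] = C(89, 2)·p = 3916 · (1/890) = 22/5.
E[α(G)] ≥ n − E[|E(G)|] = 89 − 22/5 = 423/5.
Numerically: ≈ 84.600.
(This is only a lower bound; the true E[α(G)] may be larger.)

E[α(G)] ≥ 423/5 ≈ 84.600.


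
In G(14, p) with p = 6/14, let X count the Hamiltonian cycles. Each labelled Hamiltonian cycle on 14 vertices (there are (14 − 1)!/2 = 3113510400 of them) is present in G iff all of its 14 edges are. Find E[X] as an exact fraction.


K_14 has (14 − 1)!/2 = 3113510400 labelled Hamiltonian cycles.
For each such Hamiltonian cycle H, let X_H = 1 if all 14 edges of H are present in G. Then P[X_H = 1] = p^{14} = (3/7)^{14} = 4782969/678223072849.
By linearity: E[X] = Σ_H E[X_H] = 3113510400 · p^{14} = 3113510400 · 4782969/678223072849 = 2127403389196800/96889010407.
Numerically: E[X] ≈ 21957.

E[X] = 3113510400 · (3/7)^{14} = 2127403389196800/96889010407 ≈ 21957.


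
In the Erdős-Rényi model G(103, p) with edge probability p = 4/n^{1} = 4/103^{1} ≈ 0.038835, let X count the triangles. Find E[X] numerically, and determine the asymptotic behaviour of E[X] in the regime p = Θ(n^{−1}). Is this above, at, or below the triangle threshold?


Number of potential triangles: C(103, 3) = 176851.
Each occurs with probability p³ ≈ (0.038835)³ ≈ 5.8569066e-05.
By linearity: E[X] = C(103, 3)·p³ ≈ 176851 · 5.8569066e-05 ≈ 10.35800.
Here α = 1, so p = 4/n is exactly at the triangle threshold p ~ 1/n. Asymptotically E[X] → c³/6 = 4³/6 = 32/3 ≈ 10.66667, a bounded constant. In this regime the triangle count is asymptotically Poisson(c³/6).

E[X] ≈ 10.35800; in regime p = Θ(1/n^{1}) E[X] stays bounded (at the triangle threshold p ~ 1/n).


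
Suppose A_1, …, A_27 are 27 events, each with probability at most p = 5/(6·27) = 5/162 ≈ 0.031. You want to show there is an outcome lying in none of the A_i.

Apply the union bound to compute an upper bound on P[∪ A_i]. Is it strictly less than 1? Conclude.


Union bound: P[∪_{i=1}^{27} A_i] ≤ Σ_i P[A_i] ≤ 27·p = 27·(5/162) = 5/6.
Numerically: 5/6 ≈ 0.833.
Is 5/6 < 1? YES.
Since P[∪ A_i] ≤ 5/6 < 1, the complement has P[∩ A_i^c] ≥ 1 − 5/6 = 1/6 > 0, so some outcome avoids every A_i.

27·p = 5/6 ≈ 0.833; existence CERTIFIED by the union bound.


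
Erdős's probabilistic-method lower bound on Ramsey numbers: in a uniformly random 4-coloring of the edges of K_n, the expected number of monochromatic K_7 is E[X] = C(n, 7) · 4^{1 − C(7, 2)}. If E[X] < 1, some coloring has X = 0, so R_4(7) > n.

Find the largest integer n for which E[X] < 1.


We need C(n, 7) · 4^{1 − 21} < 1, i.e. C(n, 7) < 4^{21 − 1} = 1099511627776.
Check values of n near the boundary:
  n = 178: C(178, 7) = 996867063280; 996867063280 < 1099511627776? YES
  n = 179: C(179, 7) = 1037437234460; 1037437234460 < 1099511627776? YES
  n = 180: C(180, 7) = 1079414463600; 1079414463600 < 1099511627776? YES
  n = 181: C(181, 7) = 1122839183400; 1122839183400 < 1099511627776? NO
  n = 182: C(182, 7) = 1167752750736; 1167752750736 < 1099511627776? NO
The largest n with C(n, 7) < 1099511627776 is n = 180 (where E[X] = 67463403975/68719476736 ≈ 0.9817217). Hence R_4(7) > 180, i.e. R_4(7) ≥ 181.

Largest n = 180; hence R_4(7) > 180.


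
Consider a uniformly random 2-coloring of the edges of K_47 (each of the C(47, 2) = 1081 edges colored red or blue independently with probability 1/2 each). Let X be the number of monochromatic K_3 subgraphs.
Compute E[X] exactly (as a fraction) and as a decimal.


Let X = Σ_S X_S over the C(47, 3) = 16215 subsets S of size 3, where X_S = 1 if the K_3 on S is monochromatic.
For a fixed S, the K_3 on S has C(3, 2) = 3 edges. P[all 3 edges red] = (1/2)^3, and likewise for blue, so P[monochromatic] = 2·(1/2)^3 = 2^{1 − 3} = 1/4.
Summing: E[X] = C(47, 3) · 2^{1 − 3} = 16215 · 1/4 = 16215/4.
Numerically: E[X] ≈ 4053.75000.

E[X] = C(47,3)·2^(1−C(3,2)) = 16215/4 ≈ 4053.75000.


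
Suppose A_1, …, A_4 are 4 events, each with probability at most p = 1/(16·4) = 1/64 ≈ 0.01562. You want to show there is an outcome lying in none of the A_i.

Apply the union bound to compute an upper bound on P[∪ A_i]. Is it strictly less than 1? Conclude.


Union bound: P[∪_{i=1}^{4} A_i] ≤ Σ_i P[A_i] ≤ 4·p = 4·(1/64) = 1/16.
Numerically: 1/16 ≈ 0.06250.
Is 1/16 < 1? YES.
Since P[∪ A_i] ≤ 1/16 < 1, the complement has P[∩ A_i^c] ≥ 1 − 1/16 = 15/16 > 0, so some outcome avoids every A_i.

4·p = 1/16 ≈ 0.06250; existence CERTIFIED by the union bound.


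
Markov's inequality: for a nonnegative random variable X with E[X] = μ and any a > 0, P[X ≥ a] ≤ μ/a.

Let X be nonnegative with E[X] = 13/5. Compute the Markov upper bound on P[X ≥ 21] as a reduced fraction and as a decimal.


μ = E[X] = 13/5, a = 21.
Markov: P[X ≥ 21] ≤ μ/a = (13/5)/21 = 13/105.
Numerically: ≈ 0.1238.
(Since a = 21 > μ = 2.6000, the bound 13/105 is < 1 and informative.)

P[X ≥ 21] ≤ 13/105 ≈ 0.1238.


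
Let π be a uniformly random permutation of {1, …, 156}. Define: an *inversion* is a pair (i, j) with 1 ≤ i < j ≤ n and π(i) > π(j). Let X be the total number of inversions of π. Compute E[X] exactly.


Write X = Σ X_I over the C(156, 2) = 12090 pairs i < j, with X_I the indicator of one inversion.
There are 12090 indicators.
For each fixed pair i < j, the values π(i) and π(j) are two distinct elements of {1, …, 156} in uniformly random order; by symmetry P[π(i) > π(j)] = 1/2.
By linearity: E[X] = 12090 · (1/2) = C(156, 2) · (1/2) = 12090/2 = 6045 ≈ 6045.000000.

E[X] = 6045 = 6045.000000.


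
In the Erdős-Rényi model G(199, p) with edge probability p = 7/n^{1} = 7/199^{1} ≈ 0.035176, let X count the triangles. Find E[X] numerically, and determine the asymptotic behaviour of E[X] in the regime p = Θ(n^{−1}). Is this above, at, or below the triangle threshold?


Number of potential triangles: C(199, 3) = 1293699.
Each occurs with probability p³ ≈ (0.035176)³ ≈ 4.3524610e-05.
By linearity: E[X] = C(199, 3)·p³ ≈ 1293699 · 4.3524610e-05 ≈ 56.30774.
Here α = 1, so p = 7/n is exactly at the triangle threshold p ~ 1/n. Asymptotically E[X] → c³/6 = 7³/6 = 343/6 ≈ 57.16667, a bounded constant. In this regime the triangle count is asymptotically Poisson(c³/6).

E[X] ≈ 56.30774; in regime p = Θ(1/n^{1}) E[X] stays bounded (at the triangle threshold p ~ 1/n).
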